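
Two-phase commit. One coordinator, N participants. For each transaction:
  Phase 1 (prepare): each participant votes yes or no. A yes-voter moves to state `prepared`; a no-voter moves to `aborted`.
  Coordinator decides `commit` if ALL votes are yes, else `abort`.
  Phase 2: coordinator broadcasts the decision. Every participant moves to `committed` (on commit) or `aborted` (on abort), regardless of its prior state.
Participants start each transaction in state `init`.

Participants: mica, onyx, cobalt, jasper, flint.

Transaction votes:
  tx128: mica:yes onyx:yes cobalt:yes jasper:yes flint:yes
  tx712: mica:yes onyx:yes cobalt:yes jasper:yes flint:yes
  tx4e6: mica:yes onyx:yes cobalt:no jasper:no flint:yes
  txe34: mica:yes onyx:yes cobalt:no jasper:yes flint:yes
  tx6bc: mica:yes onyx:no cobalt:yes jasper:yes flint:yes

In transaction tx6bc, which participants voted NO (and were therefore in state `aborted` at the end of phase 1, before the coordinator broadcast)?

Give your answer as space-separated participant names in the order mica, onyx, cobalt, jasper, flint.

Answer: onyx

Derivation:
Txn tx6bc phase 1: mica yes -> prepared; onyx no -> aborted; cobalt yes -> prepared; jasper yes -> prepared; flint yes -> prepared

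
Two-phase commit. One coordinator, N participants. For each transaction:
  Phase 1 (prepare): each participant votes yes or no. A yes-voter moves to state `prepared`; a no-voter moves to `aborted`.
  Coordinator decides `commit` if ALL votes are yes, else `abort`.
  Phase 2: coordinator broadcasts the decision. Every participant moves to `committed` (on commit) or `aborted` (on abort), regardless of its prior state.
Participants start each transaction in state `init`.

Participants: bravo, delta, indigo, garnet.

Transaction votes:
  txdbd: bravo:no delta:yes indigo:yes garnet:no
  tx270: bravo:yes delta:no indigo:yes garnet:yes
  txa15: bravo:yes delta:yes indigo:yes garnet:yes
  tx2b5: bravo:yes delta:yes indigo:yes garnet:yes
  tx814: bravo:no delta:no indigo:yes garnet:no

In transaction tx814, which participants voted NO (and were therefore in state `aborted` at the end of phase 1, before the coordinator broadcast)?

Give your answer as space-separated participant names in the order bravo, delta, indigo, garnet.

Answer: bravo delta garnet

Derivation:
Txn tx814 phase 1: bravo no -> aborted; delta no -> aborted; indigo yes -> prepared; garnet no -> aborted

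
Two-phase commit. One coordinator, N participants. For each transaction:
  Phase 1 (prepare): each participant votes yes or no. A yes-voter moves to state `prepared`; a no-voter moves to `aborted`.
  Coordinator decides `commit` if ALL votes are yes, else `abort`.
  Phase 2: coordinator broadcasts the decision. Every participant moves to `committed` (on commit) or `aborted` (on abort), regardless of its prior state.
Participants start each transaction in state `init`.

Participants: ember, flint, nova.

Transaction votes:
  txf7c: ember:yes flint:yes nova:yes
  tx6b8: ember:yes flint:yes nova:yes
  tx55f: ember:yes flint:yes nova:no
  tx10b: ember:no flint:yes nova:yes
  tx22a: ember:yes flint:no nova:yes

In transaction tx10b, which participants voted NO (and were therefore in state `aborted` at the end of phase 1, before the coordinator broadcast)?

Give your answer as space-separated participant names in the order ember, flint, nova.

Txn tx10b phase 1: ember no -> aborted; flint yes -> prepared; nova yes -> prepared

Answer: ember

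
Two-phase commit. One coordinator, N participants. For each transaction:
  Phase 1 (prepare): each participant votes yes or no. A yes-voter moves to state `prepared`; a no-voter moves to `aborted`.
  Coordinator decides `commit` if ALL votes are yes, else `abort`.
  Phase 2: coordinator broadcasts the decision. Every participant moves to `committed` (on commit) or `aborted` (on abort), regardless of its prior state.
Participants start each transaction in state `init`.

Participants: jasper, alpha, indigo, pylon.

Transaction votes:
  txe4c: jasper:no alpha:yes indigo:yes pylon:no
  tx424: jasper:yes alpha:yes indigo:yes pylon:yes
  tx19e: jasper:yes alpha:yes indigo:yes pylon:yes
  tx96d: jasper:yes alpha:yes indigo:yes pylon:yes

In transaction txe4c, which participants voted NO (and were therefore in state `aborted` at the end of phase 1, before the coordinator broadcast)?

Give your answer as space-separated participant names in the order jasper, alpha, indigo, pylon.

Txn txe4c phase 1: jasper no -> aborted; alpha yes -> prepared; indigo yes -> prepared; pylon no -> aborted

Answer: jasper pylon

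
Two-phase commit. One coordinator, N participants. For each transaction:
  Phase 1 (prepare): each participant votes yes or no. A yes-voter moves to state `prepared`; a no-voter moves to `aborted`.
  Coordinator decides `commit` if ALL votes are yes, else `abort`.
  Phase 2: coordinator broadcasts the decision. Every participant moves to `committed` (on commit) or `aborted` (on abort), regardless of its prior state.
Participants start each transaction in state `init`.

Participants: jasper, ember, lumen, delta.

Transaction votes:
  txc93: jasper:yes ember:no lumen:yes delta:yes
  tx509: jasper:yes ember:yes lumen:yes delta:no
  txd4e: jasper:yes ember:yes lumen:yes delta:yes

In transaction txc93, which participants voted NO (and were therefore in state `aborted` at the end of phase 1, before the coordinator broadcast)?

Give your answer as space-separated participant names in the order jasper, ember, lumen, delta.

Answer: ember

Derivation:
Txn txc93 phase 1: jasper yes -> prepared; ember no -> aborted; lumen yes -> prepared; delta yes -> prepared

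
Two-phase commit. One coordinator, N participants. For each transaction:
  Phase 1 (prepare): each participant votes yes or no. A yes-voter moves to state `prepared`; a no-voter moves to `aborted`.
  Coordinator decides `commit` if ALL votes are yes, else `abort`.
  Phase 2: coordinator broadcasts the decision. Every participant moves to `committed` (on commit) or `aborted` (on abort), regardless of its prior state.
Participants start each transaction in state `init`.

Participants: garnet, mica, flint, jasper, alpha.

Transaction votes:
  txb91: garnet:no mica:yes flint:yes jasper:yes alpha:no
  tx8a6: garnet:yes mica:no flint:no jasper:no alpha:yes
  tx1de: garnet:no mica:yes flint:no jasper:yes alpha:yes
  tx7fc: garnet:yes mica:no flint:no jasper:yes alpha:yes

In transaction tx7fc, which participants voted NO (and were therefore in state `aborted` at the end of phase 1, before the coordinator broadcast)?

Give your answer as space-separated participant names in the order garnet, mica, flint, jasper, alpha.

Txn tx7fc phase 1: garnet yes -> prepared; mica no -> aborted; flint no -> aborted; jasper yes -> prepared; alpha yes -> prepared

Answer: mica flint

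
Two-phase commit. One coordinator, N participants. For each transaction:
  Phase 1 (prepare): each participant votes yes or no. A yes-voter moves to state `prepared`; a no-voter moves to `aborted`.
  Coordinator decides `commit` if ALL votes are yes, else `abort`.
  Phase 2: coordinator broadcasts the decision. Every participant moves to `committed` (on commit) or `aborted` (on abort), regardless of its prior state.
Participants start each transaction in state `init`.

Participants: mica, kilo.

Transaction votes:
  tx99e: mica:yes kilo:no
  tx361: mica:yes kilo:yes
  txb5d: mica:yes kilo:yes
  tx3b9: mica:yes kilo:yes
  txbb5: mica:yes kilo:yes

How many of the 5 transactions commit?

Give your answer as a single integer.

Answer: 4

Derivation:
tx99e: no from kilo -> abort (commits=0)
tx361: all yes -> commit (commits=1)
txb5d: all yes -> commit (commits=2)
tx3b9: all yes -> commit (commits=3)
txbb5: all yes -> commit (commits=4)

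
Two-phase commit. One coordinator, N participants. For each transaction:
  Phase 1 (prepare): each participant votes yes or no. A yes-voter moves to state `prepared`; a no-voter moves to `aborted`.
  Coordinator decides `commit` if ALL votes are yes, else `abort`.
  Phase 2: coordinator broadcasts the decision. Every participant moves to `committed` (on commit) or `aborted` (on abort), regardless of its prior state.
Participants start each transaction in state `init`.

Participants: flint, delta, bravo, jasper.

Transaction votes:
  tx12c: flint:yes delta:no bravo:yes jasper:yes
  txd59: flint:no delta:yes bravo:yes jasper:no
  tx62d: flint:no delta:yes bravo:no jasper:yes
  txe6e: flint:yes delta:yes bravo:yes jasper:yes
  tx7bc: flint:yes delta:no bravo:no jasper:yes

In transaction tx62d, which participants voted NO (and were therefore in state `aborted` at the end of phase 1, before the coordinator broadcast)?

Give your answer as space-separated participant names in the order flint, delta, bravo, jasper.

Answer: flint bravo

Derivation:
Txn tx62d phase 1: flint no -> aborted; delta yes -> prepared; bravo no -> aborted; jasper yes -> prepared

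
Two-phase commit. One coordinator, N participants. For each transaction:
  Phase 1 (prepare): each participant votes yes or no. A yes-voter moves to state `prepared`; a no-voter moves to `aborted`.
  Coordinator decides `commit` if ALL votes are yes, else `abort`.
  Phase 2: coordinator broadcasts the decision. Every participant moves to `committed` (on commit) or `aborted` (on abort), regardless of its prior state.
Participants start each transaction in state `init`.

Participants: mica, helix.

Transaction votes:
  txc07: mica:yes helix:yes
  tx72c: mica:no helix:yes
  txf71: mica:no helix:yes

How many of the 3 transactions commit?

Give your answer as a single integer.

Answer: 1

Derivation:
txc07: all yes -> commit (commits=1)
tx72c: no from mica -> abort (commits=1)
txf71: no from mica -> abort (commits=1)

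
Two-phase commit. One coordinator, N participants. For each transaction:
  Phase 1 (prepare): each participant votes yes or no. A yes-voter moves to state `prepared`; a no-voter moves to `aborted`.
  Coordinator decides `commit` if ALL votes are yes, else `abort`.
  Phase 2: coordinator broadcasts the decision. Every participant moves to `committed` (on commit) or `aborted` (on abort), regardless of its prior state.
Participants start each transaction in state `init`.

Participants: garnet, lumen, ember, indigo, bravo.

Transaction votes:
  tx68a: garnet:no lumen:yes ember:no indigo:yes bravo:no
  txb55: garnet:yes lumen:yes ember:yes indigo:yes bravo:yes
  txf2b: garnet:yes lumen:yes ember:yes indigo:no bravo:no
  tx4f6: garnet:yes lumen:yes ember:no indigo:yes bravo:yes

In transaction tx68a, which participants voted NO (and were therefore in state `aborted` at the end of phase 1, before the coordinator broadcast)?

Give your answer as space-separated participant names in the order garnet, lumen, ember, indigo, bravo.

Answer: garnet ember bravo

Derivation:
Txn tx68a phase 1: garnet no -> aborted; lumen yes -> prepared; ember no -> aborted; indigo yes -> prepared; bravo no -> aborted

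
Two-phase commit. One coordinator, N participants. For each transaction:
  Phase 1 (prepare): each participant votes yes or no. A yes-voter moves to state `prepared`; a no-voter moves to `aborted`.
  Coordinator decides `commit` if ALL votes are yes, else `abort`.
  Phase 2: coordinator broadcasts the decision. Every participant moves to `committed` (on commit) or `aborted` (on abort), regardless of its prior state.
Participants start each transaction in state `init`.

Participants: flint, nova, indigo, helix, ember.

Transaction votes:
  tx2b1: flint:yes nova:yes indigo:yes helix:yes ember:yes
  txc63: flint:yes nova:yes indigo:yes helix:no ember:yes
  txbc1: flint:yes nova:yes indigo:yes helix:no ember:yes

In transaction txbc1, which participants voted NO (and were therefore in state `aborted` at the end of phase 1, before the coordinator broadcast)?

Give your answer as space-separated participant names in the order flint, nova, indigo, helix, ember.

Txn txbc1 phase 1: flint yes -> prepared; nova yes -> prepared; indigo yes -> prepared; helix no -> aborted; ember yes -> prepared

Answer: helix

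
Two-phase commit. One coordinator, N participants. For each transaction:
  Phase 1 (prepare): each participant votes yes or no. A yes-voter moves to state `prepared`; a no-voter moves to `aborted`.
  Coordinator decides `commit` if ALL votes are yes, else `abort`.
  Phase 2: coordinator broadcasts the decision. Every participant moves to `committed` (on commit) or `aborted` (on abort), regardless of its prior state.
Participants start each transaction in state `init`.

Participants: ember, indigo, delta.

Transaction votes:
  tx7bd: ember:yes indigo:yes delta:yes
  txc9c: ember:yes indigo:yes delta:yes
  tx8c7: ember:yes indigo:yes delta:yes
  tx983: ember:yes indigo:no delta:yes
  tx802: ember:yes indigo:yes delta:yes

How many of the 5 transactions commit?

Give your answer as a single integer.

Answer: 4

Derivation:
tx7bd: all yes -> commit (commits=1)
txc9c: all yes -> commit (commits=2)
tx8c7: all yes -> commit (commits=3)
tx983: no from indigo -> abort (commits=3)
tx802: all yes -> commit (commits=4)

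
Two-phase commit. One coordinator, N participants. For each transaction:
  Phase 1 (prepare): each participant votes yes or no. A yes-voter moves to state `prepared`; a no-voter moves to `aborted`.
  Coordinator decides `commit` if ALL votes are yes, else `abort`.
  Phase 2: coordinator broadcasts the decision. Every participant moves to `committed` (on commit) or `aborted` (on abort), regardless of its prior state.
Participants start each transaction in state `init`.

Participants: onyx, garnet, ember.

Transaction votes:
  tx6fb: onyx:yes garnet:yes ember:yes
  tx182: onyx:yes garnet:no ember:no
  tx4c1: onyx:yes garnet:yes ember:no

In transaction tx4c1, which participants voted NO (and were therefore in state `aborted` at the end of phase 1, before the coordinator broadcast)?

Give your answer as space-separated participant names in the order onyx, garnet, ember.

Answer: ember

Derivation:
Txn tx4c1 phase 1: onyx yes -> prepared; garnet yes -> prepared; ember no -> aborted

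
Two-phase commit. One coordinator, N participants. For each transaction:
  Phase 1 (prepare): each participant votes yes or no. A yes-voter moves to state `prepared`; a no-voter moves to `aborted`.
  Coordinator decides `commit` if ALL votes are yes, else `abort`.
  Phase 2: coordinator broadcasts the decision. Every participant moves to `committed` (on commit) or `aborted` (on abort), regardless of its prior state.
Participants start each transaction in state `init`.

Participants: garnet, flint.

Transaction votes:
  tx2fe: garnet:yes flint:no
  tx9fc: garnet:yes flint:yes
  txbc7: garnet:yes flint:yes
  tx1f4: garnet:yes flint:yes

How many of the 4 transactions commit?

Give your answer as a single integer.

tx2fe: no from flint -> abort (commits=0)
tx9fc: all yes -> commit (commits=1)
txbc7: all yes -> commit (commits=2)
tx1f4: all yes -> commit (commits=3)

Answer: 3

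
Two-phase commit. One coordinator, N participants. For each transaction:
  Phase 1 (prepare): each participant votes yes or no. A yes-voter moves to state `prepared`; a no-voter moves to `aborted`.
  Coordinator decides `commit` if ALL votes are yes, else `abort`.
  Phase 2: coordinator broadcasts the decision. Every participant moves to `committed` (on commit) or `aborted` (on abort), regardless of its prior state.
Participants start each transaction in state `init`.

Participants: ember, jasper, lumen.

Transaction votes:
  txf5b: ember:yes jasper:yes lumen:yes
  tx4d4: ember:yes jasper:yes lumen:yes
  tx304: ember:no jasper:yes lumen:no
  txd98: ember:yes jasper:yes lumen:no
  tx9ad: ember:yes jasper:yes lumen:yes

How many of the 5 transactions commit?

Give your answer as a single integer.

Answer: 3

Derivation:
txf5b: all yes -> commit (commits=1)
tx4d4: all yes -> commit (commits=2)
tx304: no from ember, lumen -> abort (commits=2)
txd98: no from lumen -> abort (commits=2)
tx9ad: all yes -> commit (commits=3)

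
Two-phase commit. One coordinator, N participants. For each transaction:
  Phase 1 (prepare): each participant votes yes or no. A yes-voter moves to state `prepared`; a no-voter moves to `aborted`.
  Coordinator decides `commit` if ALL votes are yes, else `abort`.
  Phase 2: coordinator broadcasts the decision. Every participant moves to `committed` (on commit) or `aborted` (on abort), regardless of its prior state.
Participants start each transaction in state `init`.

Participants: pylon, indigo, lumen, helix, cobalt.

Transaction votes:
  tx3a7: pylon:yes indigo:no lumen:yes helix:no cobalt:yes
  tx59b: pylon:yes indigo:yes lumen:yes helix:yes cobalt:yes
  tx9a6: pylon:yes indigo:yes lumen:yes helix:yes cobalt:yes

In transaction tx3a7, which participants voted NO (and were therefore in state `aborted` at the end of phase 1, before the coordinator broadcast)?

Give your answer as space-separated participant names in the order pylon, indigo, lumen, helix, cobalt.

Answer: indigo helix

Derivation:
Txn tx3a7 phase 1: pylon yes -> prepared; indigo no -> aborted; lumen yes -> prepared; helix no -> aborted; cobalt yes -> prepared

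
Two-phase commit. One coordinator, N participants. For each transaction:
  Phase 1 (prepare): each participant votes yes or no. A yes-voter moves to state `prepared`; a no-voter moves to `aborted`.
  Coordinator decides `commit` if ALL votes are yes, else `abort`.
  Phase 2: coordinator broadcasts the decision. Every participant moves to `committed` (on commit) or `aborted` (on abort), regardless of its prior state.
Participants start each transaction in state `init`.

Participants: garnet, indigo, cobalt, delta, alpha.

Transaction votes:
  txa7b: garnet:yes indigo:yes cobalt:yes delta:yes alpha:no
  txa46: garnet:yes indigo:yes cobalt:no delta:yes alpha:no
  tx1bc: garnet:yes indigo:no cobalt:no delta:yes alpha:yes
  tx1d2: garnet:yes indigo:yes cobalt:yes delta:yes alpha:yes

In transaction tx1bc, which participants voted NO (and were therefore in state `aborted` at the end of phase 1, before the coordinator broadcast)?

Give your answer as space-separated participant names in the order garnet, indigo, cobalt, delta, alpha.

Txn tx1bc phase 1: garnet yes -> prepared; indigo no -> aborted; cobalt no -> aborted; delta yes -> prepared; alpha yes -> prepared

Answer: indigo cobalt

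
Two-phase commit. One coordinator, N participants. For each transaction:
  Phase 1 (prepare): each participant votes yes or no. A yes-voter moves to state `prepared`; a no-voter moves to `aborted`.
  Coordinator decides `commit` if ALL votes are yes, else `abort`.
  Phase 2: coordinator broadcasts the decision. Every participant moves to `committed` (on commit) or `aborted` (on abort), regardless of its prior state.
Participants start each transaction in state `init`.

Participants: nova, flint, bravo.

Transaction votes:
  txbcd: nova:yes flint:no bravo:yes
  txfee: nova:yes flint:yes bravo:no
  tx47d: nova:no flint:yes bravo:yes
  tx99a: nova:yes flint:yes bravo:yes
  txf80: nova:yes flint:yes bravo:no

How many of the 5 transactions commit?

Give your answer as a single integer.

txbcd: no from flint -> abort (commits=0)
txfee: no from bravo -> abort (commits=0)
tx47d: no from nova -> abort (commits=0)
tx99a: all yes -> commit (commits=1)
txf80: no from bravo -> abort (commits=1)

Answer: 1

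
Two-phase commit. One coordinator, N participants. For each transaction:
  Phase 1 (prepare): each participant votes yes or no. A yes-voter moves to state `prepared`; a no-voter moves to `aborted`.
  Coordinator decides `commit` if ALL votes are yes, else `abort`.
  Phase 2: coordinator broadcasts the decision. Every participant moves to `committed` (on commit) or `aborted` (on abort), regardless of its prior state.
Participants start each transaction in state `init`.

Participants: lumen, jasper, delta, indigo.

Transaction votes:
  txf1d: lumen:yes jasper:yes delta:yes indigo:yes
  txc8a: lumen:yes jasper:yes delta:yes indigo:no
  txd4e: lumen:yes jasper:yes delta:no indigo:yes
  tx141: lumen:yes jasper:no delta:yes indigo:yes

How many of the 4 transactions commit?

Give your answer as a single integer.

Answer: 1

Derivation:
txf1d: all yes -> commit (commits=1)
txc8a: no from indigo -> abort (commits=1)
txd4e: no from delta -> abort (commits=1)
tx141: no from jasper -> abort (commits=1)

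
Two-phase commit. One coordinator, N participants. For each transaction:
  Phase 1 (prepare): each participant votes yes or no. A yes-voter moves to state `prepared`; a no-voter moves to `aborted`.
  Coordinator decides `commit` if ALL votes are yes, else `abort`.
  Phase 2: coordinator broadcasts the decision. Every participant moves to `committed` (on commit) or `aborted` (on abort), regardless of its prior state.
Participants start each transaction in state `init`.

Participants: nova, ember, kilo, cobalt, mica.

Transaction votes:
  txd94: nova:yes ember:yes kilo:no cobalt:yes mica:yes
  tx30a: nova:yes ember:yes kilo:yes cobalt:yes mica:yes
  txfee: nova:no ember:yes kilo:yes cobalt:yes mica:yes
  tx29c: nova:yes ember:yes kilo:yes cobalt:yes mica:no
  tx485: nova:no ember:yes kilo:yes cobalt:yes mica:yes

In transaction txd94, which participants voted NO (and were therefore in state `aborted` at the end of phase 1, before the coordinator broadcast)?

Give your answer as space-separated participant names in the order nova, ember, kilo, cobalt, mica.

Txn txd94 phase 1: nova yes -> prepared; ember yes -> prepared; kilo no -> aborted; cobalt yes -> prepared; mica yes -> prepared

Answer: kilo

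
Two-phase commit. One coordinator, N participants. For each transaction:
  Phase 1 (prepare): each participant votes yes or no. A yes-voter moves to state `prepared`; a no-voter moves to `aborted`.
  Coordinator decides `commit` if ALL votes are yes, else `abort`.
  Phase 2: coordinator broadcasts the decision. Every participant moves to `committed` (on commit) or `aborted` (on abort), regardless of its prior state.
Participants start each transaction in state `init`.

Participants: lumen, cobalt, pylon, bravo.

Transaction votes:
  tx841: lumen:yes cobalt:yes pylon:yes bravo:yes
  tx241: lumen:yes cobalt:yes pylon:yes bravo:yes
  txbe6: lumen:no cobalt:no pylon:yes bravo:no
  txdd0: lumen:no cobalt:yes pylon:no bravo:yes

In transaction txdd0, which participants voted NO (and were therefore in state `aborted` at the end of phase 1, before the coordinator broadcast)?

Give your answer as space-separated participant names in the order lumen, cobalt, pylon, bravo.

Answer: lumen pylon

Derivation:
Txn txdd0 phase 1: lumen no -> aborted; cobalt yes -> prepared; pylon no -> aborted; bravo yes -> prepared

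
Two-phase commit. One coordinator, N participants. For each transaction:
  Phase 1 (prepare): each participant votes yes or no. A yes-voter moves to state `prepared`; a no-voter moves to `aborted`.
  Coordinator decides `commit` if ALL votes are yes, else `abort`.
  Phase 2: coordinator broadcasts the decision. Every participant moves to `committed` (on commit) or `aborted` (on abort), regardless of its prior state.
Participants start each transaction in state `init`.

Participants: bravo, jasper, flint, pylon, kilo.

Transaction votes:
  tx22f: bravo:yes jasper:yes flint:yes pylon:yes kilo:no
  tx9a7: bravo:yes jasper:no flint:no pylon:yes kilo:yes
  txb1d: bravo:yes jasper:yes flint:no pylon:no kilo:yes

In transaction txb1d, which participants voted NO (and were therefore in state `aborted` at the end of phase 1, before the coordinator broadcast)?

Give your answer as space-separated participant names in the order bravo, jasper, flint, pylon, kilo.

Answer: flint pylon

Derivation:
Txn txb1d phase 1: bravo yes -> prepared; jasper yes -> prepared; flint no -> aborted; pylon no -> aborted; kilo yes -> prepared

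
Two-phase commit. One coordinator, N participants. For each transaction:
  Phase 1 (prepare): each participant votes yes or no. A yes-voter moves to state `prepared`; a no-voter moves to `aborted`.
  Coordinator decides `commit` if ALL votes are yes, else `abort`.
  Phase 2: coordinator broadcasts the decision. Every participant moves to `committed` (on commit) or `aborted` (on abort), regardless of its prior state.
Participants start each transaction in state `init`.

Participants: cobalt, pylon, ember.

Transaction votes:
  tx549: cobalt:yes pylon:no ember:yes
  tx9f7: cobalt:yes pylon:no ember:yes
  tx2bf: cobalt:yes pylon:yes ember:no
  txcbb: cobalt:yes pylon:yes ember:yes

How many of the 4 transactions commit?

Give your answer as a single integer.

tx549: no from pylon -> abort (commits=0)
tx9f7: no from pylon -> abort (commits=0)
tx2bf: no from ember -> abort (commits=0)
txcbb: all yes -> commit (commits=1)

Answer: 1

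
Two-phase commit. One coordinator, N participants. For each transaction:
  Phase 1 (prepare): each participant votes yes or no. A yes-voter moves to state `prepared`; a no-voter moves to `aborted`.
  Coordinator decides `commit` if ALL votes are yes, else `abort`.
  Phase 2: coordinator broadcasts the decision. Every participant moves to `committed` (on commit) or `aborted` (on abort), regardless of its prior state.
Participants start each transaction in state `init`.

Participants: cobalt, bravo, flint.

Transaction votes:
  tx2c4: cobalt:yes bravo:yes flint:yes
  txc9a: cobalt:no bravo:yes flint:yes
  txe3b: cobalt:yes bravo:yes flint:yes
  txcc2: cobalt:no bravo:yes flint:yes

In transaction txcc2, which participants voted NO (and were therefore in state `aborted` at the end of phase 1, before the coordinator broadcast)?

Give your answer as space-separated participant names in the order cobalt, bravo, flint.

Answer: cobalt

Derivation:
Txn txcc2 phase 1: cobalt no -> aborted; bravo yes -> prepared; flint yes -> prepared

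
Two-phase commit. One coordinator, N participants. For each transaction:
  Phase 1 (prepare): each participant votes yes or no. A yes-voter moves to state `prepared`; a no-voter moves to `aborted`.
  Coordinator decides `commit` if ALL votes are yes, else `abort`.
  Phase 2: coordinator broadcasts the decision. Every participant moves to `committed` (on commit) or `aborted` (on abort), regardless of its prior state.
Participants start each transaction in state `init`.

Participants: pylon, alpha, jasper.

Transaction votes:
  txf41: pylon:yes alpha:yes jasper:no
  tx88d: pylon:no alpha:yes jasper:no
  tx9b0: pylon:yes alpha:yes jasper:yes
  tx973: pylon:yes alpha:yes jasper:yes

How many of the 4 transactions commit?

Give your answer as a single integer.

txf41: no from jasper -> abort (commits=0)
tx88d: no from pylon, jasper -> abort (commits=0)
tx9b0: all yes -> commit (commits=1)
tx973: all yes -> commit (commits=2)

Answer: 2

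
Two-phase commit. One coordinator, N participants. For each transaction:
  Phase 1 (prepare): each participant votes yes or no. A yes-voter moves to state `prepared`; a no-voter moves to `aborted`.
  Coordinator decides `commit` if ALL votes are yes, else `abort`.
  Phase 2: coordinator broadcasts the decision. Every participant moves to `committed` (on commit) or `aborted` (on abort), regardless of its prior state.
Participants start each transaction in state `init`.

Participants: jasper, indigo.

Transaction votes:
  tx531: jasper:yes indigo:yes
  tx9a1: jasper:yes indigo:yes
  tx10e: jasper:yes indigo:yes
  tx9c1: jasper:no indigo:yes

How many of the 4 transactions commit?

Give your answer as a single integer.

Answer: 3

Derivation:
tx531: all yes -> commit (commits=1)
tx9a1: all yes -> commit (commits=2)
tx10e: all yes -> commit (commits=3)
tx9c1: no from jasper -> abort (commits=3)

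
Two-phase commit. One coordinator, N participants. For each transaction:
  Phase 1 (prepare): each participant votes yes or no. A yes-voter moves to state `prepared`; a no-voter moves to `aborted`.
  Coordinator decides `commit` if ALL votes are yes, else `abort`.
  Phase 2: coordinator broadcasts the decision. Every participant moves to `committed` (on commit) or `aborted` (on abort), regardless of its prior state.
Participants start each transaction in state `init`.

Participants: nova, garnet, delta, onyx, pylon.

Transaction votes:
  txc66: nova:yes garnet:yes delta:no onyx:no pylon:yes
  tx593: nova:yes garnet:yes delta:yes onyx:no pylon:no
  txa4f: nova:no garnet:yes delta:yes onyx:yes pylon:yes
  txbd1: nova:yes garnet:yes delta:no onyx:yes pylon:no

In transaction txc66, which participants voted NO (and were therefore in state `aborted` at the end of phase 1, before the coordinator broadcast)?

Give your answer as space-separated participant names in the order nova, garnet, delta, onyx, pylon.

Txn txc66 phase 1: nova yes -> prepared; garnet yes -> prepared; delta no -> aborted; onyx no -> aborted; pylon yes -> prepared

Answer: delta onyx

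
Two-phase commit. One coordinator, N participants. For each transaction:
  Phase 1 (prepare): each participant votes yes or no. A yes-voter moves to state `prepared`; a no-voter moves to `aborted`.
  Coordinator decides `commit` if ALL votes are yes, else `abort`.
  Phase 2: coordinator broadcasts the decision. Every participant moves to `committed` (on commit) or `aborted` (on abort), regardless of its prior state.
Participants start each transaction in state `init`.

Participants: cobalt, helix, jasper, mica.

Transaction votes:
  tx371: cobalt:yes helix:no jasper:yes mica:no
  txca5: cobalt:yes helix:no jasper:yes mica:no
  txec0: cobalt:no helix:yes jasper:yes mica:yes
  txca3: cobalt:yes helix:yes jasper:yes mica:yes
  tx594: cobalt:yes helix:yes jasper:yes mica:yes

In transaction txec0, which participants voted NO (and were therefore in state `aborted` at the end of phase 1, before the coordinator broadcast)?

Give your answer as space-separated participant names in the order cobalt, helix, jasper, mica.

Answer: cobalt

Derivation:
Txn txec0 phase 1: cobalt no -> aborted; helix yes -> prepared; jasper yes -> prepared; mica yes -> prepared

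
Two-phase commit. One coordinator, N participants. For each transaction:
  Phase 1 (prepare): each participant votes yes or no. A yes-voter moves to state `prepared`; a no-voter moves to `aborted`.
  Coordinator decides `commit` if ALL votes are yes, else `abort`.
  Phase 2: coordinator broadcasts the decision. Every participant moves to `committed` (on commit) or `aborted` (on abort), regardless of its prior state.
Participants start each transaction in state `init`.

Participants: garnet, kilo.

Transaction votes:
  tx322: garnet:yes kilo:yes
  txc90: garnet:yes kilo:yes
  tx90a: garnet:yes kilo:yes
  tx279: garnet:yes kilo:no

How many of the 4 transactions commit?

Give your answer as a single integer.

tx322: all yes -> commit (commits=1)
txc90: all yes -> commit (commits=2)
tx90a: all yes -> commit (commits=3)
tx279: no from kilo -> abort (commits=3)

Answer: 3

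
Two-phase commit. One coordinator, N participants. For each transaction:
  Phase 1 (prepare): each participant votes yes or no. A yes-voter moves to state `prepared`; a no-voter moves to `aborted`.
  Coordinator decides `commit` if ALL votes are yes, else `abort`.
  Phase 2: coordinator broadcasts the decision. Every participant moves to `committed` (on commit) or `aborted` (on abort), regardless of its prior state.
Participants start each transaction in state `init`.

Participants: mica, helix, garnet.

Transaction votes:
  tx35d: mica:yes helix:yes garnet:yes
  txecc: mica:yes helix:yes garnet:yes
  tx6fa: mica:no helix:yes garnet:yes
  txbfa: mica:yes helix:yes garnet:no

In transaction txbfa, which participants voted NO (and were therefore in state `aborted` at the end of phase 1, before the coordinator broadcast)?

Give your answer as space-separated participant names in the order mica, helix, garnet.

Txn txbfa phase 1: mica yes -> prepared; helix yes -> prepared; garnet no -> aborted

Answer: garnet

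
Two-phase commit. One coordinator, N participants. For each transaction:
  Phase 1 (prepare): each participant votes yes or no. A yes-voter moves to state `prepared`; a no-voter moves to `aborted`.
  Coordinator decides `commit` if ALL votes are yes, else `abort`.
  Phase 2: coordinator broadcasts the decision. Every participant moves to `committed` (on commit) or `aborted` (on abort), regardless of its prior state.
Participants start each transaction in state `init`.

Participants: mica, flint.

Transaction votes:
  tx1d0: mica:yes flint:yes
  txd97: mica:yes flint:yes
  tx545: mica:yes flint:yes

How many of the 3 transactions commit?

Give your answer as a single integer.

tx1d0: all yes -> commit (commits=1)
txd97: all yes -> commit (commits=2)
tx545: all yes -> commit (commits=3)

Answer: 3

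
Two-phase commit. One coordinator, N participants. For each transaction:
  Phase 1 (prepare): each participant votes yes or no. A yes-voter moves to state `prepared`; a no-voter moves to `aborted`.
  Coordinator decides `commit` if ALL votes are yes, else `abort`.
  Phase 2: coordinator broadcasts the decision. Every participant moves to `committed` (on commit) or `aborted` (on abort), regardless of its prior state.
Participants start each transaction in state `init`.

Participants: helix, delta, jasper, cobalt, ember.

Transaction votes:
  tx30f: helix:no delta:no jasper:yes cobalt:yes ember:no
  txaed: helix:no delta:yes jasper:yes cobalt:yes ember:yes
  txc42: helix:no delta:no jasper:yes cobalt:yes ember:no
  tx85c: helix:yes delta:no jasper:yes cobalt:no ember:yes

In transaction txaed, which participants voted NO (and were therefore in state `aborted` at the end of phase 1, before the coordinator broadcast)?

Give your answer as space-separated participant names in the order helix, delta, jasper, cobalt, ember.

Txn txaed phase 1: helix no -> aborted; delta yes -> prepared; jasper yes -> prepared; cobalt yes -> prepared; ember yes -> prepared

Answer: helix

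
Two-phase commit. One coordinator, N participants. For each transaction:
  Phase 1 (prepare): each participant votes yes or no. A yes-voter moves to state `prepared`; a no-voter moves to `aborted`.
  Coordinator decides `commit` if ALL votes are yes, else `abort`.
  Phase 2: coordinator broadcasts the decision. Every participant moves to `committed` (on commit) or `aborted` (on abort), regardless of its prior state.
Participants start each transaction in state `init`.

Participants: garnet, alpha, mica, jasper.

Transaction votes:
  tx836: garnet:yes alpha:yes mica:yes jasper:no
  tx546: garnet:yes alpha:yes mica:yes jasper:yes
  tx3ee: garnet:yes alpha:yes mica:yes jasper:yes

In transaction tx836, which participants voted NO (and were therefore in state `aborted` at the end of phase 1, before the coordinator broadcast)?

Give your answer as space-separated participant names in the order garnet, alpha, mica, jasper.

Answer: jasper

Derivation:
Txn tx836 phase 1: garnet yes -> prepared; alpha yes -> prepared; mica yes -> prepared; jasper no -> aborted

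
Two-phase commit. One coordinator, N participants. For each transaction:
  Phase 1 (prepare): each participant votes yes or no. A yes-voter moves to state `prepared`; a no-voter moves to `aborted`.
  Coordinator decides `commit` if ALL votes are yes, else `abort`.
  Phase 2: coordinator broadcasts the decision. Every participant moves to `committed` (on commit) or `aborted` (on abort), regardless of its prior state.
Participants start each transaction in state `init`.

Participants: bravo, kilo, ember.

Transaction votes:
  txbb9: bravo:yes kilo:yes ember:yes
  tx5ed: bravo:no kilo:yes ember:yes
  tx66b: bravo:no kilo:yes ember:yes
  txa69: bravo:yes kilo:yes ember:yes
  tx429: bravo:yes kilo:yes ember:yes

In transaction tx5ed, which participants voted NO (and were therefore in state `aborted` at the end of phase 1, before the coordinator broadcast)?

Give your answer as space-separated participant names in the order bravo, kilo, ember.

Txn tx5ed phase 1: bravo no -> aborted; kilo yes -> prepared; ember yes -> prepared

Answer: bravo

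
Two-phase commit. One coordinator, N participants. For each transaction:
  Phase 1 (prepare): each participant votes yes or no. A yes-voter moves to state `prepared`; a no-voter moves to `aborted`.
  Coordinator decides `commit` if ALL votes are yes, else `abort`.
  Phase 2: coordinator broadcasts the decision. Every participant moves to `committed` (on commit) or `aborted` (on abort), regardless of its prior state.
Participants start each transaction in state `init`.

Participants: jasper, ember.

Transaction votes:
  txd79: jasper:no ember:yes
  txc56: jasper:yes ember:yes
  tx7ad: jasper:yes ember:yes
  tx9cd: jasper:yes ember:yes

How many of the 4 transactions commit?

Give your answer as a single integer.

Answer: 3

Derivation:
txd79: no from jasper -> abort (commits=0)
txc56: all yes -> commit (commits=1)
tx7ad: all yes -> commit (commits=2)
tx9cd: all yes -> commit (commits=3)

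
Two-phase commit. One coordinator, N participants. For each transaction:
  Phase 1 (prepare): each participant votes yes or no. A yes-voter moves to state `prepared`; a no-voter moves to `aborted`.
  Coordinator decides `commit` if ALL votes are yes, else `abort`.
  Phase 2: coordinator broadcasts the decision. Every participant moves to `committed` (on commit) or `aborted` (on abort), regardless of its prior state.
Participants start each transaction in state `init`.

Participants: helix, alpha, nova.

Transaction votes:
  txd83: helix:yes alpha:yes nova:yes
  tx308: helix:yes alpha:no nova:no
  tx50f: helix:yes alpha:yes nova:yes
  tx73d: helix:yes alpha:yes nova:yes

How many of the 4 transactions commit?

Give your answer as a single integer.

Answer: 3

Derivation:
txd83: all yes -> commit (commits=1)
tx308: no from alpha, nova -> abort (commits=1)
tx50f: all yes -> commit (commits=2)
tx73d: all yes -> commit (commits=3)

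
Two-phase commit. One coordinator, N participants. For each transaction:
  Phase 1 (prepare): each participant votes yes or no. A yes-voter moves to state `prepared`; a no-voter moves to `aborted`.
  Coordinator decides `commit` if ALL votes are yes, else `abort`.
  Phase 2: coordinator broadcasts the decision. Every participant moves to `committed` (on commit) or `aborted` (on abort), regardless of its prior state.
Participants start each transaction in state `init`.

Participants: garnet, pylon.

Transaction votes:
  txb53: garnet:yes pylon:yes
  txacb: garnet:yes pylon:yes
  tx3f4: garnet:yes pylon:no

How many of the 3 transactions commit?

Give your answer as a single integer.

Answer: 2

Derivation:
txb53: all yes -> commit (commits=1)
txacb: all yes -> commit (commits=2)
tx3f4: no from pylon -> abort (commits=2)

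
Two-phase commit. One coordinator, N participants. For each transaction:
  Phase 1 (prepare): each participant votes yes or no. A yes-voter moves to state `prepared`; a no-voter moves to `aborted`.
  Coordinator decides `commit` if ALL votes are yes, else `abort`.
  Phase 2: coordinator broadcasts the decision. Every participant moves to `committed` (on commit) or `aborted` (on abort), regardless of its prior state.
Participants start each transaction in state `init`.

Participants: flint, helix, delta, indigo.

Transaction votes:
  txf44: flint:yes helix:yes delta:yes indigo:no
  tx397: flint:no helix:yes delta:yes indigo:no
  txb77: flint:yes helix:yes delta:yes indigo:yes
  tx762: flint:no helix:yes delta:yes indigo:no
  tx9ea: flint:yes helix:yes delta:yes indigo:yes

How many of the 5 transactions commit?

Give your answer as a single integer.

txf44: no from indigo -> abort (commits=0)
tx397: no from flint, indigo -> abort (commits=0)
txb77: all yes -> commit (commits=1)
tx762: no from flint, indigo -> abort (commits=1)
tx9ea: all yes -> commit (commits=2)

Answer: 2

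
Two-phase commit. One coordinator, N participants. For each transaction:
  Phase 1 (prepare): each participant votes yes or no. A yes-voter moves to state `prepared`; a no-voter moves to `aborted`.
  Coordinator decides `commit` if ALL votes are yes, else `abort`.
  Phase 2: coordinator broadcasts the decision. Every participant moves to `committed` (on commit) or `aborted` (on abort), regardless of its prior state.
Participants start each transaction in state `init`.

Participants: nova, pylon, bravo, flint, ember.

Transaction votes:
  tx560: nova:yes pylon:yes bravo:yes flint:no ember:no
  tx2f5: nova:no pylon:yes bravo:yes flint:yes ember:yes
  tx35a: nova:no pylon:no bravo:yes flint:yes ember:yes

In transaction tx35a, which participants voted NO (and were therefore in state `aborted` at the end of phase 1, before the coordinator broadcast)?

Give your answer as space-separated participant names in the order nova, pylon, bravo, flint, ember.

Answer: nova pylon

Derivation:
Txn tx35a phase 1: nova no -> aborted; pylon no -> aborted; bravo yes -> prepared; flint yes -> prepared; ember yes -> prepared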